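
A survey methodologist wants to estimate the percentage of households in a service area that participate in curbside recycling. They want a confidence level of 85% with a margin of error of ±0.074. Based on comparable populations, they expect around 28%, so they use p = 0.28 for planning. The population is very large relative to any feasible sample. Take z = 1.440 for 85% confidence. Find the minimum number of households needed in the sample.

With p = 0.28, p(1−p) = 0.2016.
n = z²·p(1−p)/E² = 1.440² × 0.2016 / 0.074² = 2.0736 × 0.2016 / 0.005476 ≈ 76.34.
Rounding up gives n = 77.

77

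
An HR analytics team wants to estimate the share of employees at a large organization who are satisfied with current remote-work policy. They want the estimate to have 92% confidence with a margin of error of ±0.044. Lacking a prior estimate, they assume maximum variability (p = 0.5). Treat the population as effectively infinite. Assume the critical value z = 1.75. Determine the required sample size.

With p = 0.5, p(1−p) = 0.25.
n = z²·p(1−p)/E² = 1.75² × 0.2500 / 0.044² = 3.0625 × 0.2500 / 0.001936 ≈ 395.47.
Rounding up gives n = 396.

396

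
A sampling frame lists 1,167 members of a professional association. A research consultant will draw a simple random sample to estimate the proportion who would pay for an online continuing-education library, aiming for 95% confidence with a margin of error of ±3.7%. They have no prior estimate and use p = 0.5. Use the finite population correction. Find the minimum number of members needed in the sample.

439

For 95% confidence, z = 1.960.
Unadjusted: n₀ = 1.960² × 0.50 × 0.50 / 0.037² ≈ 701.53, so n₀ = 702.
Finite population correction with N = 1,167: n = n₀ / (1 + (n₀−1)/N) = 702 / (1 + 701/1167) = 702 / 1.6007 ≈ 438.56.
Rounding up, n = 439.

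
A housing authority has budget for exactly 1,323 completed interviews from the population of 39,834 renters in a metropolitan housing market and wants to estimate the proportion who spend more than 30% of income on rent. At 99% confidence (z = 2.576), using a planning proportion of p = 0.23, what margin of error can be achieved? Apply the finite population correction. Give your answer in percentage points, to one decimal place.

Finite-population factor: (N−n)/(N−1) = (39834−1323)/(39834−1) = 0.9668.
SE(p̂) = √[p(1−p)/n · (N−n)/(N−1)] = √[0.1771/1323 × 0.9668] = 0.01138.
E = z × SE = 2.576 × 0.01138 = 0.02931 ≈ 2.9 percentage points.

2.9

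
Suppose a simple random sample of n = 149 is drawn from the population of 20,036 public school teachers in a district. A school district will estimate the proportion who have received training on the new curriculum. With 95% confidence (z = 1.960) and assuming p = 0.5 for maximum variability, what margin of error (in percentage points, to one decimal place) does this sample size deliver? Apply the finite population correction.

8.0

Finite-population factor: (N−n)/(N−1) = (20036−149)/(20036−1) = 0.9926.
SE(p̂) = √[p(1−p)/n · (N−n)/(N−1)] = √[0.2500/149 × 0.9926] = 0.04081.
E = z × SE = 1.960 × 0.04081 = 0.07999 ≈ 8.0 percentage points.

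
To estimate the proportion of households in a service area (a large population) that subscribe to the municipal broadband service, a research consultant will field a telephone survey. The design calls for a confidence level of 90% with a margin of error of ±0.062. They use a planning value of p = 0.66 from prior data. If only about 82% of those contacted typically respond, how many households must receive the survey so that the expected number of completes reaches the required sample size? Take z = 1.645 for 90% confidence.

193

Completed interviews needed: n₀ = 1.645² × 0.2244 / 0.062² ≈ 157.97 → 158.
At an 82% response rate, contacts needed = 158 / 0.82 ≈ 192.68 → 193.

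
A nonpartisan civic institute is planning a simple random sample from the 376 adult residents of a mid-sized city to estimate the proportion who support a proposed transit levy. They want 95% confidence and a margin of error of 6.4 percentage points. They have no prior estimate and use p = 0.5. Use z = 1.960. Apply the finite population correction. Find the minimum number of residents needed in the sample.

145

Unadjusted: n₀ = 1.960² × 0.50 × 0.50 / 0.064² ≈ 234.47, so n₀ = 235.
Finite population correction with N = 376: n = n₀ / (1 + (n₀−1)/N) = 235 / (1 + 234/376) = 235 / 1.6223 ≈ 144.85.
Rounding up, n = 145.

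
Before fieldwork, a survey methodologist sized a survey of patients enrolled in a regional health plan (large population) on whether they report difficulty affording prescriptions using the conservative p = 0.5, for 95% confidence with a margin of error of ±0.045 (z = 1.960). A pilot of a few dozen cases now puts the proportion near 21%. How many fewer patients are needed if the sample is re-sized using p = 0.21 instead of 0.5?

Conservative (p = 0.5): n = 1.960² × 0.25 / 0.045² ≈ 474.27 → 475.
Using p = 0.21: p(1−p) = 0.1659, so n = 1.960² × 0.1659 / 0.045² ≈ 314.73 → 315.
Reduction: 475 − 315 = 160.

160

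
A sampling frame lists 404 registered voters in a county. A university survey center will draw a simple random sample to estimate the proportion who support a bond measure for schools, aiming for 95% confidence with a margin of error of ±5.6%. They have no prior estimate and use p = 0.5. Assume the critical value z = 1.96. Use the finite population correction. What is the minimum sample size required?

Unadjusted: n₀ = 1.96² × 0.50 × 0.50 / 0.056² ≈ 306.25, so n₀ = 307.
Finite population correction with N = 404: n = n₀ / (1 + (n₀−1)/N) = 307 / (1 + 306/404) = 307 / 1.7574 ≈ 174.69.
Rounding up, n = 175.

175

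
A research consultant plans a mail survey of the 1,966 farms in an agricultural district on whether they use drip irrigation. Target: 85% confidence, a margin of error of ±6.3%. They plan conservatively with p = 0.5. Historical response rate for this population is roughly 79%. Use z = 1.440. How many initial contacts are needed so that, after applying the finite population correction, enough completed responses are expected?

Completed interviews needed (unadjusted): n₀ = 1.440² × 0.2500 / 0.063² ≈ 130.61 → 131.
FPC for N = 1,966: n = 131 / (1 + 130/1966) = 131 / 1.0661 ≈ 122.87 → 123.
At a 79% response rate, contacts needed = 123 / 0.79 ≈ 155.70 → 156.

156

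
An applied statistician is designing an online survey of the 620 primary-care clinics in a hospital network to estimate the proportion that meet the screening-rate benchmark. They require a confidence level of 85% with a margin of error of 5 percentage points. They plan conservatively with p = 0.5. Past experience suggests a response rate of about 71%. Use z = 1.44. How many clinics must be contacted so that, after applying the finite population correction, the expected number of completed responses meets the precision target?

Completed interviews needed (unadjusted): n₀ = 1.44² × 0.2500 / 0.050² ≈ 207.36 → 208.
FPC for N = 620: n = 208 / (1 + 207/620) = 208 / 1.3339 ≈ 155.94 → 156.
At a 71% response rate, contacts needed = 156 / 0.71 ≈ 219.72 → 220.

220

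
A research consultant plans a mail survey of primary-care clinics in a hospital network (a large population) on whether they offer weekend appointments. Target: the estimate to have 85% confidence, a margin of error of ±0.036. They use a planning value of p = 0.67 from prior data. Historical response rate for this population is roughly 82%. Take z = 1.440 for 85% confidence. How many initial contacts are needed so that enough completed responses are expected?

Completed interviews needed: n₀ = 1.440² × 0.2211 / 0.036² ≈ 353.76 → 354.
At an 82% response rate, contacts needed = 354 / 0.82 ≈ 431.71 → 432.

432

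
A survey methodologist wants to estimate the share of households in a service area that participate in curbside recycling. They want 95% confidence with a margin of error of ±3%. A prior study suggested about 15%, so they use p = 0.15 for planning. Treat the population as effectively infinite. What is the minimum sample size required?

For 95% confidence, z = 1.960.
With p = 0.15, p(1−p) = 0.1275.
n = z²·p(1−p)/E² = 1.960² × 0.1275 / 0.030² = 3.8416 × 0.1275 / 0.000900 ≈ 544.23.
Rounding up gives n = 545.

545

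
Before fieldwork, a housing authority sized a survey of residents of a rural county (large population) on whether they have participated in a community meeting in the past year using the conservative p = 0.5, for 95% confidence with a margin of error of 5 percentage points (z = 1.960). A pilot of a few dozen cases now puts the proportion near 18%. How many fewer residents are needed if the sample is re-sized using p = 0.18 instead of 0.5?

Conservative (p = 0.5): n = 1.960² × 0.25 / 0.050² ≈ 384.16 → 385.
Using p = 0.18: p(1−p) = 0.1476, so n = 1.960² × 0.1476 / 0.050² ≈ 226.81 → 227.
Reduction: 385 − 227 = 158.

158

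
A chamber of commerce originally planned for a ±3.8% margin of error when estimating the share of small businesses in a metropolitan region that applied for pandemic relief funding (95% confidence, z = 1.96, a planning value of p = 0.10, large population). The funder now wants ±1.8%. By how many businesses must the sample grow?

At ±3.8%: n = 1.96² × 0.0900 / 0.038² ≈ 239.43 → 240.
At ±1.8%: n = 1.96² × 0.0900 / 0.018² ≈ 1067.11 → 1068.
Additional respondents: 1068 − 240 = 828.

828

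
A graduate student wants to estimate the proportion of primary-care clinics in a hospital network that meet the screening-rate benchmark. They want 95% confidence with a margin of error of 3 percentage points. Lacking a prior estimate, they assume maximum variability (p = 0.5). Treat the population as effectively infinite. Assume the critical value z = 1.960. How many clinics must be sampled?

1068

With p = 0.5, p(1−p) = 0.25.
n = z²·p(1−p)/E² = 1.960² × 0.2500 / 0.030² = 3.8416 × 0.2500 / 0.000900 ≈ 1067.11.
Rounding up gives n = 1068.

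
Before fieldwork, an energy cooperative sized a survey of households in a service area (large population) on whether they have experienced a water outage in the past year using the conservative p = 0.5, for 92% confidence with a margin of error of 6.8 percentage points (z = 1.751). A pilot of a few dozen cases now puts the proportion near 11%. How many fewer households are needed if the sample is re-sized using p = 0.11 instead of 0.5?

101

Conservative (p = 0.5): n = 1.751² × 0.25 / 0.068² ≈ 165.77 → 166.
Using p = 0.11: p(1−p) = 0.0979, so n = 1.751² × 0.0979 / 0.068² ≈ 64.91 → 65.
Reduction: 166 − 65 = 101.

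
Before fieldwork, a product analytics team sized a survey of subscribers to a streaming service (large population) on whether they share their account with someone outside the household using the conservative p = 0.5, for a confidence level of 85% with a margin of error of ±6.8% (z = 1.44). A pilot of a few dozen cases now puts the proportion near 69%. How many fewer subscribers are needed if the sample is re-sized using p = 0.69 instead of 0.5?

Conservative (p = 0.5): n = 1.44² × 0.25 / 0.068² ≈ 112.11 → 113.
Using p = 0.69: p(1−p) = 0.2139, so n = 1.44² × 0.2139 / 0.068² ≈ 95.92 → 96.
Reduction: 113 − 96 = 17.

17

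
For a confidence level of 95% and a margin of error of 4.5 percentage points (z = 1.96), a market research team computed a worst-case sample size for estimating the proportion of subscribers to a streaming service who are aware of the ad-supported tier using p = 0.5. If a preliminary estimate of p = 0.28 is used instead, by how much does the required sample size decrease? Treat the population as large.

Conservative (p = 0.5): n = 1.96² × 0.25 / 0.045² ≈ 474.27 → 475.
Using p = 0.28: p(1−p) = 0.2016, so n = 1.96² × 0.2016 / 0.045² ≈ 382.45 → 383.
Reduction: 475 − 383 = 92.

92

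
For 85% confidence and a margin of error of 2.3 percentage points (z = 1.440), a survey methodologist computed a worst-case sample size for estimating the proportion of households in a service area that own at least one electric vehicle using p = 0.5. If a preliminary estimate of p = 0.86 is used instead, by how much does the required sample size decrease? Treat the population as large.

Conservative (p = 0.5): n = 1.440² × 0.25 / 0.023² ≈ 979.96 → 980.
Using p = 0.86: p(1−p) = 0.1204, so n = 1.440² × 0.1204 / 0.023² ≈ 471.95 → 472.
Reduction: 980 − 472 = 508.

508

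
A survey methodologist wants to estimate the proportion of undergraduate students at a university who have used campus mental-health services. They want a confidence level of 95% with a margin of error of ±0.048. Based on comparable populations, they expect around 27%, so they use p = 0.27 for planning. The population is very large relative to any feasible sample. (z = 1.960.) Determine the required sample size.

329

With p = 0.27, p(1−p) = 0.1971.
n = z²·p(1−p)/E² = 1.960² × 0.1971 / 0.048² = 3.8416 × 0.1971 / 0.002304 ≈ 328.64.
Rounding up gives n = 329.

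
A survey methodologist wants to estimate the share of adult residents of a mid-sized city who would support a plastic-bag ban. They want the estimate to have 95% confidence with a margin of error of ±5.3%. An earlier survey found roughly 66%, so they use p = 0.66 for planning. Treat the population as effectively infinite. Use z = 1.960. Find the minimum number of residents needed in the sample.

307

With p = 0.66, p(1−p) = 0.2244.
n = z²·p(1−p)/E² = 1.960² × 0.2244 / 0.053² = 3.8416 × 0.2244 / 0.002809 ≈ 306.89.
Rounding up gives n = 307.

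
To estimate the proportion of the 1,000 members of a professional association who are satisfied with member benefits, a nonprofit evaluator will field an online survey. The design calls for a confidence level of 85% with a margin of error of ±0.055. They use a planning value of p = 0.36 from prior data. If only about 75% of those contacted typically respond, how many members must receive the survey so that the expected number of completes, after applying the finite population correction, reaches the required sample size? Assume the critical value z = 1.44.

183

Completed interviews needed (unadjusted): n₀ = 1.44² × 0.2304 / 0.055² ≈ 157.94 → 158.
FPC for N = 1,000: n = 158 / (1 + 157/1000) = 158 / 1.1570 ≈ 136.56 → 137.
At a 75% response rate, contacts needed = 137 / 0.75 ≈ 182.67 → 183.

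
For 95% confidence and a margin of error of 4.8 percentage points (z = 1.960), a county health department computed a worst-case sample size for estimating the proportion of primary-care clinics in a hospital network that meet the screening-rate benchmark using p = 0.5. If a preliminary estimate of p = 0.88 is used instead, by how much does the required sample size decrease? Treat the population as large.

Conservative (p = 0.5): n = 1.960² × 0.25 / 0.048² ≈ 416.84 → 417.
Using p = 0.88: p(1−p) = 0.1056, so n = 1.960² × 0.1056 / 0.048² ≈ 176.07 → 177.
Reduction: 417 − 177 = 240.

240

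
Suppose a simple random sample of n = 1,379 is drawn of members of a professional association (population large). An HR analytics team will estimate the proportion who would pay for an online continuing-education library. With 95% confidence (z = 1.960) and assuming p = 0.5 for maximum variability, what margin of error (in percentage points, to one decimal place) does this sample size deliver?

SE(p̂) = √[p(1−p)/n] = √[0.2500/1379] = 0.01346.
E = z × SE = 1.960 × 0.01346 = 0.02639, or 2.6 percentage points.

2.6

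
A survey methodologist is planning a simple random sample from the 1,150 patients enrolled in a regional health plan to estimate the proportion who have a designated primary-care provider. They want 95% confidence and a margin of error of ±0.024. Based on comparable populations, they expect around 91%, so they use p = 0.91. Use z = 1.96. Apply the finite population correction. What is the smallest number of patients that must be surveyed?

Unadjusted: n₀ = 1.96² × 0.91 × 0.09 / 0.024² ≈ 546.23, so n₀ = 547.
Finite population correction with N = 1,150: n = n₀ / (1 + (n₀−1)/N) = 547 / (1 + 546/1150) = 547 / 1.4748 ≈ 370.90.
Rounding up, n = 371.

371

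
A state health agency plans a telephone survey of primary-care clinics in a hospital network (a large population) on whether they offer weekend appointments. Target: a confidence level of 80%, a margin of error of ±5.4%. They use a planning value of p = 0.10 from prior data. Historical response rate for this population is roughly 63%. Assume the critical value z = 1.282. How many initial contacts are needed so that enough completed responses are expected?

81

Completed interviews needed: n₀ = 1.282² × 0.0900 / 0.054² ≈ 50.73 → 51.
At a 63% response rate, contacts needed = 51 / 0.63 ≈ 80.95 → 81.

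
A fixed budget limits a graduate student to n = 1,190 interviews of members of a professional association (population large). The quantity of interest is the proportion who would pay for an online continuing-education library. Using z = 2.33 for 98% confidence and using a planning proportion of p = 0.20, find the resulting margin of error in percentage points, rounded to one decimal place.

2.7

SE(p̂) = √[p(1−p)/n] = √[0.1600/1190] = 0.01160.
E = z × SE = 2.33 × 0.01160 = 0.02702, or 2.7 percentage points.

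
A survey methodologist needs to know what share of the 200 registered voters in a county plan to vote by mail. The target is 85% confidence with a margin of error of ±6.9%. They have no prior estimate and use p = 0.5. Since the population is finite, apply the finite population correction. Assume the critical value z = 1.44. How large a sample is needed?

71

Unadjusted: n₀ = 1.44² × 0.50 × 0.50 / 0.069² ≈ 108.88, so n₀ = 109.
Finite population correction with N = 200: n = n₀ / (1 + (n₀−1)/N) = 109 / (1 + 108/200) = 109 / 1.5400 ≈ 70.78.
Rounding up, n = 71.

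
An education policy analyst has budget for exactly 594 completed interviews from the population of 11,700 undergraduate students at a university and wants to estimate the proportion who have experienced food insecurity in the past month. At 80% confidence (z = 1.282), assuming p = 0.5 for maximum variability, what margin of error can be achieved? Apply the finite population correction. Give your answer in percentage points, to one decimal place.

2.6

Finite-population factor: (N−n)/(N−1) = (11700−594)/(11700−1) = 0.9493.
SE(p̂) = √[p(1−p)/n · (N−n)/(N−1)] = √[0.2500/594 × 0.9493] = 0.01999.
E = z × SE = 1.282 × 0.01999 = 0.02563 ≈ 2.6 percentage points.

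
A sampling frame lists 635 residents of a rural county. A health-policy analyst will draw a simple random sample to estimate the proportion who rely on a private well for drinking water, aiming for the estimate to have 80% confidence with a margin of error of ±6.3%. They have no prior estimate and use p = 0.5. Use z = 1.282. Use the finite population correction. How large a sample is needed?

90

Unadjusted: n₀ = 1.282² × 0.50 × 0.50 / 0.063² ≈ 103.52, so n₀ = 104.
Finite population correction with N = 635: n = n₀ / (1 + (n₀−1)/N) = 104 / (1 + 103/635) = 104 / 1.1622 ≈ 89.49.
Rounding up, n = 90.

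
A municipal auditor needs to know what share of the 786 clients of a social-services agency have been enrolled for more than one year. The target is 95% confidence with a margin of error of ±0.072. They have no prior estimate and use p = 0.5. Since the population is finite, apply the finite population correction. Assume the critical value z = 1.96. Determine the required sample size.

151

Unadjusted: n₀ = 1.96² × 0.50 × 0.50 / 0.072² ≈ 185.26, so n₀ = 186.
Finite population correction with N = 786: n = n₀ / (1 + (n₀−1)/N) = 186 / (1 + 185/786) = 186 / 1.2354 ≈ 150.56.
Rounding up, n = 151.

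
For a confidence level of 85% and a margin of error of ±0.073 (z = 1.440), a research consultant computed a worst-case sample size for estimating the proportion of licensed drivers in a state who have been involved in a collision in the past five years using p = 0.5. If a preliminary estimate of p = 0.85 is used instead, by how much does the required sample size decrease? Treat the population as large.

48

Conservative (p = 0.5): n = 1.440² × 0.25 / 0.073² ≈ 97.28 → 98.
Using p = 0.85: p(1−p) = 0.1275, so n = 1.440² × 0.1275 / 0.073² ≈ 49.61 → 50.
Reduction: 98 − 50 = 48.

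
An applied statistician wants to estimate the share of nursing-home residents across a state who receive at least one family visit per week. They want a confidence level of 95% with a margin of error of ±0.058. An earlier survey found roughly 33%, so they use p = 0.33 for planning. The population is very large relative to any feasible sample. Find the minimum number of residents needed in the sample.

253

For 95% confidence, z = 1.960.
With p = 0.33, p(1−p) = 0.2211.
n = z²·p(1−p)/E² = 1.960² × 0.2211 / 0.058² = 3.8416 × 0.2211 / 0.003364 ≈ 252.49.
Rounding up gives n = 253.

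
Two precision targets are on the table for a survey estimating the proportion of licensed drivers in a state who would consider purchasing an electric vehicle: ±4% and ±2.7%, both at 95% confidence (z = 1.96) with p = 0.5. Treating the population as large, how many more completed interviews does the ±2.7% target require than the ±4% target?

At ±4%: n = 1.96² × 0.2500 / 0.040² ≈ 600.25 → 601.
At ±2.7%: n = 1.96² × 0.2500 / 0.027² ≈ 1317.42 → 1318.
Additional respondents: 1318 − 601 = 717.

717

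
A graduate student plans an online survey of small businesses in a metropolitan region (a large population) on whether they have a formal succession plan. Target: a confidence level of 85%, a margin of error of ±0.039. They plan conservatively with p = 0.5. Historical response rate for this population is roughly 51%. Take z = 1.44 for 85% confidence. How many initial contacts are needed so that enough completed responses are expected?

669

Completed interviews needed: n₀ = 1.44² × 0.2500 / 0.039² ≈ 340.83 → 341.
At a 51% response rate, contacts needed = 341 / 0.51 ≈ 668.63 → 669.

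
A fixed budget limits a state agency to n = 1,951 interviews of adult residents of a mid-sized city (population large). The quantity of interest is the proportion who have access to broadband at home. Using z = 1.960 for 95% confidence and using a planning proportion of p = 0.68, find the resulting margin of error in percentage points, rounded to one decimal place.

2.1

SE(p̂) = √[p(1−p)/n] = √[0.2176/1951] = 0.01056.
E = z × SE = 1.960 × 0.01056 = 0.02070, or 2.1 percentage points.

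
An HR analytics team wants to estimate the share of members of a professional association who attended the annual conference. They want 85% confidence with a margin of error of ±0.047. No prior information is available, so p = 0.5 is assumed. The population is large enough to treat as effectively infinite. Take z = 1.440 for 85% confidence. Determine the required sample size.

235

With p = 0.5, p(1−p) = 0.25.
n = z²·p(1−p)/E² = 1.440² × 0.2500 / 0.047² = 2.0736 × 0.2500 / 0.002209 ≈ 234.68.
Rounding up gives n = 235.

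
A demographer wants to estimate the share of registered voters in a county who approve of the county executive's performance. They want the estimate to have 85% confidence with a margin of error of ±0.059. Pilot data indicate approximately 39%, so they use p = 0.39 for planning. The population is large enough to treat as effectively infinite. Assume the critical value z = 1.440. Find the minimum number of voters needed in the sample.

With p = 0.39, p(1−p) = 0.2379.
n = z²·p(1−p)/E² = 1.440² × 0.2379 / 0.059² = 2.0736 × 0.2379 / 0.003481 ≈ 141.71.
Rounding up gives n = 142.

142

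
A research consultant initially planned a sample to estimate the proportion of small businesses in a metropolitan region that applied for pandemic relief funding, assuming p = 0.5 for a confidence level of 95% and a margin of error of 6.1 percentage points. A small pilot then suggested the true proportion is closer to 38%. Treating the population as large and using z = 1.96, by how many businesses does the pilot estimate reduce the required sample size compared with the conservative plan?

15

Conservative (p = 0.5): n = 1.96² × 0.25 / 0.061² ≈ 258.10 → 259.
Using p = 0.38: p(1−p) = 0.2356, so n = 1.96² × 0.2356 / 0.061² ≈ 243.24 → 244.
Reduction: 259 − 244 = 15.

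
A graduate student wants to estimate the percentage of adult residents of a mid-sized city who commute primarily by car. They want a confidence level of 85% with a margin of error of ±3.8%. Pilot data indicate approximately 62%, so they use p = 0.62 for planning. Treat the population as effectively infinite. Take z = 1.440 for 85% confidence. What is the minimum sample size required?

With p = 0.62, p(1−p) = 0.2356.
n = z²·p(1−p)/E² = 1.440² × 0.2356 / 0.038² = 2.0736 × 0.2356 / 0.001444 ≈ 338.32.
Rounding up gives n = 339.

339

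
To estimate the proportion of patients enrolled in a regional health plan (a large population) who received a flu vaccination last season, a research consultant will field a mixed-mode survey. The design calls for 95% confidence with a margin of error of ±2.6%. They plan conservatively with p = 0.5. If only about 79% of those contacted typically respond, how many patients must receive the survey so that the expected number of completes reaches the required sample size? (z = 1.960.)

Completed interviews needed: n₀ = 1.960² × 0.2500 / 0.026² ≈ 1420.71 → 1421.
At a 79% response rate, contacts needed = 1421 / 0.79 ≈ 1798.73 → 1799.

1799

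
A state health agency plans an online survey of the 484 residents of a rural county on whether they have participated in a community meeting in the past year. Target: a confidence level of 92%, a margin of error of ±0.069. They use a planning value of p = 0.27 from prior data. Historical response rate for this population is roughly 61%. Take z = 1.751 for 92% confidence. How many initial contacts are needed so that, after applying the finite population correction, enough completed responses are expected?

166

Completed interviews needed (unadjusted): n₀ = 1.751² × 0.1971 / 0.069² ≈ 126.93 → 127.
FPC for N = 484: n = 127 / (1 + 126/484) = 127 / 1.2603 ≈ 100.77 → 101.
At a 61% response rate, contacts needed = 101 / 0.61 ≈ 165.57 → 166.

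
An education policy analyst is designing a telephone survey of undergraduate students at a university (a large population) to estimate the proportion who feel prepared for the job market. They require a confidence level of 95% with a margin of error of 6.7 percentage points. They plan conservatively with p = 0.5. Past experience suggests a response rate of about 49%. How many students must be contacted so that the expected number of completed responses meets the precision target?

437

For 95% confidence, z = 1.960.
Completed interviews needed: n₀ = 1.960² × 0.2500 / 0.067² ≈ 213.95 → 214.
At a 49% response rate, contacts needed = 214 / 0.49 ≈ 436.73 → 437.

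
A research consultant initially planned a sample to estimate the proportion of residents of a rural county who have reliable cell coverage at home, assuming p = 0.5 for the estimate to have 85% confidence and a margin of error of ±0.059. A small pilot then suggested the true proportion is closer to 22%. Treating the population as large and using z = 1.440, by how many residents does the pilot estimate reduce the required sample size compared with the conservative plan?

46

Conservative (p = 0.5): n = 1.440² × 0.25 / 0.059² ≈ 148.92 → 149.
Using p = 0.22: p(1−p) = 0.1716, so n = 1.440² × 0.1716 / 0.059² ≈ 102.22 → 103.
Reduction: 149 − 103 = 46.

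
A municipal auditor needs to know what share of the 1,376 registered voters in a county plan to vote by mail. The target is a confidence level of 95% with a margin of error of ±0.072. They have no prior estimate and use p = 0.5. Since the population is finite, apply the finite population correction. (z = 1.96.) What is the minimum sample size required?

Unadjusted: n₀ = 1.96² × 0.50 × 0.50 / 0.072² ≈ 185.26, so n₀ = 186.
Finite population correction with N = 1,376: n = n₀ / (1 + (n₀−1)/N) = 186 / (1 + 185/1376) = 186 / 1.1344 ≈ 163.96.
Rounding up, n = 164.

164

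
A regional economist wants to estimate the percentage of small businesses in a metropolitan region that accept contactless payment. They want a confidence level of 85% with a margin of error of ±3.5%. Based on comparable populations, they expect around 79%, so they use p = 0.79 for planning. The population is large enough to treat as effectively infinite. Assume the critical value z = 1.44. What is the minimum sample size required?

281

With p = 0.79, p(1−p) = 0.1659.
n = z²·p(1−p)/E² = 1.44² × 0.1659 / 0.035² = 2.0736 × 0.1659 / 0.001225 ≈ 280.82.
Rounding up gives n = 281.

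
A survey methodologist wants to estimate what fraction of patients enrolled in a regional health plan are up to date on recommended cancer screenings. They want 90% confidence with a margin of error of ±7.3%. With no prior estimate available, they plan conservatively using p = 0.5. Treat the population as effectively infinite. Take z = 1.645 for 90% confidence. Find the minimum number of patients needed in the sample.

With p = 0.5, p(1−p) = 0.25.
n = z²·p(1−p)/E² = 1.645² × 0.2500 / 0.073² = 2.7060 × 0.2500 / 0.005329 ≈ 126.95.
Rounding up gives n = 127.

127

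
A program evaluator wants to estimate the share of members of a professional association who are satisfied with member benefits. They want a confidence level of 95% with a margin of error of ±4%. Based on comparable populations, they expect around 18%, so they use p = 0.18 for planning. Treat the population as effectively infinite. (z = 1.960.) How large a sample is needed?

355

With p = 0.18, p(1−p) = 0.1476.
n = z²·p(1−p)/E² = 1.960² × 0.1476 / 0.040² = 3.8416 × 0.1476 / 0.001600 ≈ 354.39.
Rounding up gives n = 355.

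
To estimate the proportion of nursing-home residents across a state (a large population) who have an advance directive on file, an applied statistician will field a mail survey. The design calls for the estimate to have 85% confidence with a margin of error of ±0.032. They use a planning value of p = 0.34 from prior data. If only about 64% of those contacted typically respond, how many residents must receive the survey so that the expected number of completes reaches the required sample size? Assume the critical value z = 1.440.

711

Completed interviews needed: n₀ = 1.440² × 0.2244 / 0.032² ≈ 454.41 → 455.
At a 64% response rate, contacts needed = 455 / 0.64 ≈ 710.94 → 711.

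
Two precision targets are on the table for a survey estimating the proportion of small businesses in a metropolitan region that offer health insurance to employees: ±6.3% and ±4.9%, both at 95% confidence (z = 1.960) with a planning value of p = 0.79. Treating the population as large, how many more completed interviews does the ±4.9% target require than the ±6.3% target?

At ±6.3%: n = 1.960² × 0.1659 / 0.063² ≈ 160.57 → 161.
At ±4.9%: n = 1.960² × 0.1659 / 0.049² ≈ 265.44 → 266.
Additional respondents: 266 − 161 = 105.

105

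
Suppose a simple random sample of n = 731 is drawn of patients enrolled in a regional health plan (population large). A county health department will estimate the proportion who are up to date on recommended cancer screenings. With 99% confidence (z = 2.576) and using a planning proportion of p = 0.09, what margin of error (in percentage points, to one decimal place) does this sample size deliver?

SE(p̂) = √[p(1−p)/n] = √[0.0819/731] = 0.01058.
E = z × SE = 2.576 × 0.01058 = 0.02727, or 2.7 percentage points.

2.7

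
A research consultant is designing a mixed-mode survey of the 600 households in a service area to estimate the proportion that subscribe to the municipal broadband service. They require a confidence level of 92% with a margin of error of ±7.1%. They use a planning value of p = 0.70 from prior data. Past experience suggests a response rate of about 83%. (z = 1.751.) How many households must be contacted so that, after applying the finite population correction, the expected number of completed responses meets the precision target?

128

Completed interviews needed (unadjusted): n₀ = 1.751² × 0.2100 / 0.071² ≈ 127.72 → 128.
FPC for N = 600: n = 128 / (1 + 127/600) = 128 / 1.2117 ≈ 105.64 → 106.
At an 83% response rate, contacts needed = 106 / 0.83 ≈ 127.71 → 128.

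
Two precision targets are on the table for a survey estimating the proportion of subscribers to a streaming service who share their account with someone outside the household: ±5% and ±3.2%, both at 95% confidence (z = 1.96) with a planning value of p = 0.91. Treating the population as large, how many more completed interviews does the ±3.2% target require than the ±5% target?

182

At ±5%: n = 1.96² × 0.0819 / 0.050² ≈ 125.85 → 126.
At ±3.2%: n = 1.96² × 0.0819 / 0.032² ≈ 307.25 → 308.
Additional respondents: 308 − 126 = 182.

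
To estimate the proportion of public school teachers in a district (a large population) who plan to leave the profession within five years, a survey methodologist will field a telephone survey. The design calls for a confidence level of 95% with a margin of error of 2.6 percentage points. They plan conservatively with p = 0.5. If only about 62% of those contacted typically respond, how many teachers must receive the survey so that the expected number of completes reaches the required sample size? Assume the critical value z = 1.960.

2292

Completed interviews needed: n₀ = 1.960² × 0.2500 / 0.026² ≈ 1420.71 → 1421.
At a 62% response rate, contacts needed = 1421 / 0.62 ≈ 2291.94 → 2292.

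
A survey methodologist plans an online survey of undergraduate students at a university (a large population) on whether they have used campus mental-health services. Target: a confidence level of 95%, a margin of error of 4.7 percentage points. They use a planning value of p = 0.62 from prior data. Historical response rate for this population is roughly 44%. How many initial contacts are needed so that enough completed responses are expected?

932

For 95% confidence, z = 1.960.
Completed interviews needed: n₀ = 1.960² × 0.2356 / 0.047² ≈ 409.72 → 410.
At a 44% response rate, contacts needed = 410 / 0.44 ≈ 931.82 → 932.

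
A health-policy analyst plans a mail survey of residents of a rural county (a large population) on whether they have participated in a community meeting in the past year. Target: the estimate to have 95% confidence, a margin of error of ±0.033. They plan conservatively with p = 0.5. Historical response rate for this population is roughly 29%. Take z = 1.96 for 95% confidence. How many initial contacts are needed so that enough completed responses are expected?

3042

Completed interviews needed: n₀ = 1.96² × 0.2500 / 0.033² ≈ 881.91 → 882.
At a 29% response rate, contacts needed = 882 / 0.29 ≈ 3041.38 → 3042.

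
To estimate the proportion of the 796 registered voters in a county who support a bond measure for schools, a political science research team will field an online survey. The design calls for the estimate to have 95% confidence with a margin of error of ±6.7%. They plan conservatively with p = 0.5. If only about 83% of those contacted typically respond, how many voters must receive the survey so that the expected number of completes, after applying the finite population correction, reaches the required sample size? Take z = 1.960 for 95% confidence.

Completed interviews needed (unadjusted): n₀ = 1.960² × 0.2500 / 0.067² ≈ 213.95 → 214.
FPC for N = 796: n = 214 / (1 + 213/796) = 214 / 1.2676 ≈ 168.82 → 169.
At an 83% response rate, contacts needed = 169 / 0.83 ≈ 203.61 → 204.

204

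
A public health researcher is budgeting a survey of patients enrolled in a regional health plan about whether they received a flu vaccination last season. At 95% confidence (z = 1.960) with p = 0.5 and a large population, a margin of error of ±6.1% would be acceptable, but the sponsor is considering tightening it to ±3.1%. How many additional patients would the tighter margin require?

741

At ±6.1%: n = 1.960² × 0.2500 / 0.061² ≈ 258.10 → 259.
At ±3.1%: n = 1.960² × 0.2500 / 0.031² ≈ 999.38 → 1000.
Additional respondents: 1000 − 259 = 741.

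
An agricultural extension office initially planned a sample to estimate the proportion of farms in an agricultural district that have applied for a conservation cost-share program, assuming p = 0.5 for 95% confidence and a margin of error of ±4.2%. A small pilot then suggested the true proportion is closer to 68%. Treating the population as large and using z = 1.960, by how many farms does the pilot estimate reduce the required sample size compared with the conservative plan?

Conservative (p = 0.5): n = 1.960² × 0.25 / 0.042² ≈ 544.44 → 545.
Using p = 0.68: p(1−p) = 0.2176, so n = 1.960² × 0.2176 / 0.042² ≈ 473.88 → 474.
Reduction: 545 − 474 = 71.

71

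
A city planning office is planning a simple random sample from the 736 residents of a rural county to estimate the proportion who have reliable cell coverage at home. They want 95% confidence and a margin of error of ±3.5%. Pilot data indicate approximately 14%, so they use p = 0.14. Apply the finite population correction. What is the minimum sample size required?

For 95% confidence, z = 1.960.
Unadjusted: n₀ = 1.960² × 0.14 × 0.86 / 0.035² ≈ 377.57, so n₀ = 378.
Finite population correction with N = 736: n = n₀ / (1 + (n₀−1)/N) = 378 / (1 + 377/736) = 378 / 1.5122 ≈ 249.96.
Rounding up, n = 250.

250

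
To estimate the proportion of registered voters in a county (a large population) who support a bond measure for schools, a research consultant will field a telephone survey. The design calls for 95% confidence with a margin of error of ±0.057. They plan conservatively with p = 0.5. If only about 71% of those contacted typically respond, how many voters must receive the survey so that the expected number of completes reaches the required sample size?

For 95% confidence, z = 1.960.
Completed interviews needed: n₀ = 1.960² × 0.2500 / 0.057² ≈ 295.60 → 296.
At a 71% response rate, contacts needed = 296 / 0.71 ≈ 416.90 → 417.

417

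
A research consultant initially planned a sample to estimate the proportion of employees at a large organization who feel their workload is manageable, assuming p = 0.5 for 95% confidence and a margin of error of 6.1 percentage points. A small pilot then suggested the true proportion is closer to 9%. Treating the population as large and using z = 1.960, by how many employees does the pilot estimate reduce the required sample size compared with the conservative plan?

174

Conservative (p = 0.5): n = 1.960² × 0.25 / 0.061² ≈ 258.10 → 259.
Using p = 0.09: p(1−p) = 0.0819, so n = 1.960² × 0.0819 / 0.061² ≈ 84.55 → 85.
Reduction: 259 − 85 = 174.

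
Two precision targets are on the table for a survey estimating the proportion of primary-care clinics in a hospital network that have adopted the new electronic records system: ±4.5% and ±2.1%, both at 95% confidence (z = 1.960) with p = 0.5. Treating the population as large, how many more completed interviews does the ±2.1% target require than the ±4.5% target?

At ±4.5%: n = 1.960² × 0.2500 / 0.045² ≈ 474.27 → 475.
At ±2.1%: n = 1.960² × 0.2500 / 0.021² ≈ 2177.78 → 2178.
Additional respondents: 2178 − 475 = 1703.

1703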